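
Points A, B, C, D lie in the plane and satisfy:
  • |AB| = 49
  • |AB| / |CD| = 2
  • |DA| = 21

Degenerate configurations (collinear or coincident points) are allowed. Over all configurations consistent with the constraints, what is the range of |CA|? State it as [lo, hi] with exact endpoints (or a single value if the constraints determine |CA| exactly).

|AB| ∈ {49}
|AD| ∈ {21}
|CD| ∈ {49/2}
|BD| ∈ [28, 70]
|AC| ∈ [7/2, 91/2]
|BC| ∈ [7/2, 189/2]

|CA| ∈ [7/2, 91/2]  (≈ [3.5000, 45.5000])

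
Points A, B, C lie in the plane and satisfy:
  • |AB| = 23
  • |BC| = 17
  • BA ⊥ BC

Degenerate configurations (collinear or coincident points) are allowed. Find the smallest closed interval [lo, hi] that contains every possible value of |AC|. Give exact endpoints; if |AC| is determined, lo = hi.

|AB| ∈ {23}
|BC| ∈ {17}
|AC| ∈ {√(818)}

|AC| = √(818)  (≈ 28.6007)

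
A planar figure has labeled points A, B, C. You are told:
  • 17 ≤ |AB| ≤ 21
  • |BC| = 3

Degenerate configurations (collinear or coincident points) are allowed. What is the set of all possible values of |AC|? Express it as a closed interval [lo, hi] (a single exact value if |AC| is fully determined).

|AB| ∈ [17, 21]
|BC| ∈ {3}
|AC| ∈ [14, 24]

|AC| ∈ [14, 24]  (≈ [14.0000, 24.0000])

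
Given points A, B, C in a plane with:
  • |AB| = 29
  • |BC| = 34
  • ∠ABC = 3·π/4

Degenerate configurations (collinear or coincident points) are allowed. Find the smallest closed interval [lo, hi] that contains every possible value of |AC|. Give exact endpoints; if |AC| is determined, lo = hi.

|AB| ∈ {29}
|BC| ∈ {34}
|AC| ∈ {√(986·√(2) + 1997)}

|AC| = √(986·√(2) + 1997)  (≈ 58.2359)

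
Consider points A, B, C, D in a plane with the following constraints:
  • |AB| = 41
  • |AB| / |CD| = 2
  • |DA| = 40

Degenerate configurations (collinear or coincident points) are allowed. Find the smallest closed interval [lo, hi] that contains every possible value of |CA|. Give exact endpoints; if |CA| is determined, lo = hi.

|AB| ∈ {41}
|AD| ∈ {40}
|CD| ∈ {41/2}
|BD| ∈ [1, 81]
|AC| ∈ [39/2, 121/2]
|BC| ∈ [0, 203/2]

|CA| ∈ [39/2, 121/2]  (≈ [19.5000, 60.5000])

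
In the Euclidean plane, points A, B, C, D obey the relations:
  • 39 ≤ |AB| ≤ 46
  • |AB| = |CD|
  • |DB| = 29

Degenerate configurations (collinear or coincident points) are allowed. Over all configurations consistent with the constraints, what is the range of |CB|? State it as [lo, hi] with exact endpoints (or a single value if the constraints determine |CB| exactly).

|CB| ∈ [10, 75]  (≈ [10.0000, 75.0000])

|AB| ∈ [39, 46]
|BD| ∈ {29}
|CD| ∈ [39, 46]
|AD| ∈ [10, 75]
|BC| ∈ [10, 75]
|AC| ∈ [0, 121]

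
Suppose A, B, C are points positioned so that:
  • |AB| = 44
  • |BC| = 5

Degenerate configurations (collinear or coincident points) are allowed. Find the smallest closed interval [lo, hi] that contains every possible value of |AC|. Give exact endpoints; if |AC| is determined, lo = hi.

|AC| ∈ [39, 49]  (≈ [39.0000, 49.0000])

|AB| ∈ {44}
|BC| ∈ {5}
|AC| ∈ [39, 49]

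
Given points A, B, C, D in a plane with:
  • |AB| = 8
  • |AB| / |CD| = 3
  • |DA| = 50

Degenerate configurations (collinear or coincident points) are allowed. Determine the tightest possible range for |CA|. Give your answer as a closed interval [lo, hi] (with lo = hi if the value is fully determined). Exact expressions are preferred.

|CA| ∈ [142/3, 158/3]  (≈ [47.3333, 52.6667])

|AB| ∈ {8}
|AD| ∈ {50}
|CD| ∈ {8/3}
|BD| ∈ [42, 58]
|AC| ∈ [142/3, 158/3]
|BC| ∈ [118/3, 182/3]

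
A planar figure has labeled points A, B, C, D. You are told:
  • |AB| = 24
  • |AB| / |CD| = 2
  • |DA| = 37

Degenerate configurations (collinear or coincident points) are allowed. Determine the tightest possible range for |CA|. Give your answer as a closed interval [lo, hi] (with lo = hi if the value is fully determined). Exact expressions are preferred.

|CA| ∈ [25, 49]  (≈ [25.0000, 49.0000])

|AB| ∈ {24}
|AD| ∈ {37}
|CD| ∈ {12}
|BD| ∈ [13, 61]
|AC| ∈ [25, 49]
|BC| ∈ [1, 73]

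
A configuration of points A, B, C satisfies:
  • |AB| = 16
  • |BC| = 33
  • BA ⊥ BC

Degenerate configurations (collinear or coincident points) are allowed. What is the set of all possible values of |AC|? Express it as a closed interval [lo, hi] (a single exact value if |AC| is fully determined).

|AC| = √(1345)  (≈ 36.6742)

|AB| ∈ {16}
|BC| ∈ {33}
|AC| ∈ {√(1345)}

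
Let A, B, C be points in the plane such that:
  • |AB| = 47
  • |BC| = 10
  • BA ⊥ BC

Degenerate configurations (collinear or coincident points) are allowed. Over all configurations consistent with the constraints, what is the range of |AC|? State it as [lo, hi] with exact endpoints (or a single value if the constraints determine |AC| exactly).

|AC| = √(2309)  (≈ 48.0521)

|AB| ∈ {47}
|BC| ∈ {10}
|AC| ∈ {√(2309)}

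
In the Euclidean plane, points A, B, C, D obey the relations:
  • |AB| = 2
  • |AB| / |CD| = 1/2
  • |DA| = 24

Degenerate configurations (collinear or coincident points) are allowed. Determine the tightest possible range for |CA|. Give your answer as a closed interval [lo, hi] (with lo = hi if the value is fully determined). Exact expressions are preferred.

|AB| ∈ {2}
|AD| ∈ {24}
|CD| ∈ {4}
|BD| ∈ [22, 26]
|AC| ∈ [20, 28]
|BC| ∈ [18, 30]

|CA| ∈ [20, 28]  (≈ [20.0000, 28.0000])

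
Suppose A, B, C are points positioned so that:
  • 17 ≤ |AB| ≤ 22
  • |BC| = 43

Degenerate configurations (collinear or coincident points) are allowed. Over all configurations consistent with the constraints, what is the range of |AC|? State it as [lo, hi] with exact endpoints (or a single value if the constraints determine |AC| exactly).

|AB| ∈ [17, 22]
|BC| ∈ {43}
|AC| ∈ [21, 65]

|AC| ∈ [21, 65]  (≈ [21.0000, 65.0000])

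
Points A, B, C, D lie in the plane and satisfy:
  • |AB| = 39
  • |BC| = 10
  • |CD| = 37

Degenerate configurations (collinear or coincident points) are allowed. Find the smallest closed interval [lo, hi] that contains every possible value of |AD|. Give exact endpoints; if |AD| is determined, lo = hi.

|AB| ∈ {39}
|BC| ∈ {10}
|CD| ∈ {37}
|AC| ∈ [29, 49]
|BD| ∈ [27, 47]
|AD| ∈ [0, 86]

|AD| ∈ [0, 86]  (≈ [0.0000, 86.0000])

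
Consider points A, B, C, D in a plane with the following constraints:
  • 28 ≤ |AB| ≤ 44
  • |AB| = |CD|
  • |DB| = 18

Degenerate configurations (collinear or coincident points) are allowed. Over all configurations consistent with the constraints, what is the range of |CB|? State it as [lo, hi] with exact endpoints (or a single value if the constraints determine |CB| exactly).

|CB| ∈ [10, 62]  (≈ [10.0000, 62.0000])

|AB| ∈ [28, 44]
|BD| ∈ {18}
|CD| ∈ [28, 44]
|AD| ∈ [10, 62]
|BC| ∈ [10, 62]
|AC| ∈ [0, 106]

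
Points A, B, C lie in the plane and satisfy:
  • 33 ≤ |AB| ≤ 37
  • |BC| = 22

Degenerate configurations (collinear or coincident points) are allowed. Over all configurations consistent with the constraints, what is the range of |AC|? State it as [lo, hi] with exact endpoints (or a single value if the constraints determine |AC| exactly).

|AB| ∈ [33, 37]
|BC| ∈ {22}
|AC| ∈ [11, 59]

|AC| ∈ [11, 59]  (≈ [11.0000, 59.0000])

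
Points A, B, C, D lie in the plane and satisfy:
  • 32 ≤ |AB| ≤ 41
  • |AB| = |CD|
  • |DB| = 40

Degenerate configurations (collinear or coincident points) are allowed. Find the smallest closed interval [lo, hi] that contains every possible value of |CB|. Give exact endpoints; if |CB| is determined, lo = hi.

|AB| ∈ [32, 41]
|BD| ∈ {40}
|CD| ∈ [32, 41]
|AD| ∈ [0, 81]
|BC| ∈ [0, 81]
|AC| ∈ [0, 122]

|CB| ∈ [0, 81]  (≈ [0.0000, 81.0000])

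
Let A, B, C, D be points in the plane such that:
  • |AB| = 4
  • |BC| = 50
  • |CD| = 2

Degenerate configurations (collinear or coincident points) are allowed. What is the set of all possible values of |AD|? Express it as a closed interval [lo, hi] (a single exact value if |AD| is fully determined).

|AD| ∈ [44, 56]  (≈ [44.0000, 56.0000])

|AB| ∈ {4}
|BC| ∈ {50}
|CD| ∈ {2}
|AC| ∈ [46, 54]
|BD| ∈ [48, 52]
|AD| ∈ [44, 56]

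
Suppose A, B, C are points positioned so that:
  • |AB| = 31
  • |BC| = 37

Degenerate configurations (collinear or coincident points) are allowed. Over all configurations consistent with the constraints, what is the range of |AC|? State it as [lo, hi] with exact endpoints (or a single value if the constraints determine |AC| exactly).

|AB| ∈ {31}
|BC| ∈ {37}
|AC| ∈ [6, 68]

|AC| ∈ [6, 68]  (≈ [6.0000, 68.0000])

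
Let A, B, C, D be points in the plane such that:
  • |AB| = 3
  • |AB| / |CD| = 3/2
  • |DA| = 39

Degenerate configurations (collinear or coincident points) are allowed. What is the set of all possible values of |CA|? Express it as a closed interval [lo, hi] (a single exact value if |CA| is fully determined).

|AB| ∈ {3}
|AD| ∈ {39}
|CD| ∈ {2}
|BD| ∈ [36, 42]
|AC| ∈ [37, 41]
|BC| ∈ [34, 44]

|CA| ∈ [37, 41]  (≈ [37.0000, 41.0000])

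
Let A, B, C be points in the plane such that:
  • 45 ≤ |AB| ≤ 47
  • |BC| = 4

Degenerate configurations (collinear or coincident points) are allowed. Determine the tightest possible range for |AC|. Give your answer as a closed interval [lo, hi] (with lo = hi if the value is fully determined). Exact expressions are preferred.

|AC| ∈ [41, 51]  (≈ [41.0000, 51.0000])

|AB| ∈ [45, 47]
|BC| ∈ {4}
|AC| ∈ [41, 51]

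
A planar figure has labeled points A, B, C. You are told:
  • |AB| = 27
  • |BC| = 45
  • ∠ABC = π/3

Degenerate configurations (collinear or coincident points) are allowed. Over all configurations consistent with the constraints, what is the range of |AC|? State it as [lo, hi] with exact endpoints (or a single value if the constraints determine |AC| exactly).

|AB| ∈ {27}
|BC| ∈ {45}
|AC| ∈ {9·√(19)}

|AC| = 9·√(19)  (≈ 39.2301)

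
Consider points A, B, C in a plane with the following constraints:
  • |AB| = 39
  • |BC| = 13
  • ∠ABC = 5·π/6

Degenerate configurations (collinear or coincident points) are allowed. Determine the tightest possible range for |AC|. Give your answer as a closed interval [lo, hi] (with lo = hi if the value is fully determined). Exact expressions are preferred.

|AC| = 13·√(3·√(3) + 10)  (≈ 50.6769)

|AB| ∈ {39}
|BC| ∈ {13}
|AC| ∈ {13·√(3·√(3) + 10)}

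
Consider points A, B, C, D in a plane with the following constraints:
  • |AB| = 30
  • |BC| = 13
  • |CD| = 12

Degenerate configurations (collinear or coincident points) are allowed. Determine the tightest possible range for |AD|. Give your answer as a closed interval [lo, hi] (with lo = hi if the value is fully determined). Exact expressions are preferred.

|AD| ∈ [5, 55]  (≈ [5.0000, 55.0000])

|AB| ∈ {30}
|BC| ∈ {13}
|CD| ∈ {12}
|AC| ∈ [17, 43]
|BD| ∈ [1, 25]
|AD| ∈ [5, 55]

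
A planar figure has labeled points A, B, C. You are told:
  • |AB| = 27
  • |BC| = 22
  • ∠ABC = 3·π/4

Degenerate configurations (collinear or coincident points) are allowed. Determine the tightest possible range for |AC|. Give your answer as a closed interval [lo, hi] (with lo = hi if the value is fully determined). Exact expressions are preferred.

|AB| ∈ {27}
|BC| ∈ {22}
|AC| ∈ {√(594·√(2) + 1213)}

|AC| = √(594·√(2) + 1213)  (≈ 45.3105)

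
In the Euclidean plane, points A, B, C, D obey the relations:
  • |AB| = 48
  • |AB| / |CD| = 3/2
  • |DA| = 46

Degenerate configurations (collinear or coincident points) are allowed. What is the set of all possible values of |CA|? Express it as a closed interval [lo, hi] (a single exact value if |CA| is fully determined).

|AB| ∈ {48}
|AD| ∈ {46}
|CD| ∈ {32}
|BD| ∈ [2, 94]
|AC| ∈ [14, 78]
|BC| ∈ [0, 126]

|CA| ∈ [14, 78]  (≈ [14.0000, 78.0000])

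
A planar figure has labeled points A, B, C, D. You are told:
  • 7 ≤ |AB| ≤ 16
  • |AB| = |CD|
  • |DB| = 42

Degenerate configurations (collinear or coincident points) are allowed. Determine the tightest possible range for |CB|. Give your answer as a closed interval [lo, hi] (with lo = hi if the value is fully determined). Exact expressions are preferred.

|AB| ∈ [7, 16]
|BD| ∈ {42}
|CD| ∈ [7, 16]
|AD| ∈ [26, 58]
|BC| ∈ [26, 58]
|AC| ∈ [10, 74]

|CB| ∈ [26, 58]  (≈ [26.0000, 58.0000])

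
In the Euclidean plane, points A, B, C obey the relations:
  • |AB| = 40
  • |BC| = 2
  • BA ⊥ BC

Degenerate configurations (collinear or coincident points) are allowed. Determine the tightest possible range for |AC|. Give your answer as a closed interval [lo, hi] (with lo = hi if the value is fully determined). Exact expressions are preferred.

|AC| = 2·√(401)  (≈ 40.0500)

|AB| ∈ {40}
|BC| ∈ {2}
|AC| ∈ {2·√(401)}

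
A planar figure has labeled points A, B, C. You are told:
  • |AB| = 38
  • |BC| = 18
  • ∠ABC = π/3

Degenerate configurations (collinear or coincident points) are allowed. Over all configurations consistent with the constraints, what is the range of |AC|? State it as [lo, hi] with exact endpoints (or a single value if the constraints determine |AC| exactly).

|AC| = 2·√(271)  (≈ 32.9242)

|AB| ∈ {38}
|BC| ∈ {18}
|AC| ∈ {2·√(271)}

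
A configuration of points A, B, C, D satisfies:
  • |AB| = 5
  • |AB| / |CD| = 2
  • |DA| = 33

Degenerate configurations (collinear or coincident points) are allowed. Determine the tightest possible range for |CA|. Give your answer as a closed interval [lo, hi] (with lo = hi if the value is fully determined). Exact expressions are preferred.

|AB| ∈ {5}
|AD| ∈ {33}
|CD| ∈ {5/2}
|BD| ∈ [28, 38]
|AC| ∈ [61/2, 71/2]
|BC| ∈ [51/2, 81/2]

|CA| ∈ [61/2, 71/2]  (≈ [30.5000, 35.5000])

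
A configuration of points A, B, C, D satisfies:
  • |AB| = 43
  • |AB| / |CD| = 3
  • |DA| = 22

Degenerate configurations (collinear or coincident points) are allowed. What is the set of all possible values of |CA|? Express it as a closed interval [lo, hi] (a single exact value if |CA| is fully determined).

|CA| ∈ [23/3, 109/3]  (≈ [7.6667, 36.3333])

|AB| ∈ {43}
|AD| ∈ {22}
|CD| ∈ {43/3}
|BD| ∈ [21, 65]
|AC| ∈ [23/3, 109/3]
|BC| ∈ [20/3, 238/3]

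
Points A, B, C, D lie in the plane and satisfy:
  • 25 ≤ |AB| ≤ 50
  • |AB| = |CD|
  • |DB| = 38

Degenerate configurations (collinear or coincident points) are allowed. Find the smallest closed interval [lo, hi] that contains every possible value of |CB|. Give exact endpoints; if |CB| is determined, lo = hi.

|CB| ∈ [0, 88]  (≈ [0.0000, 88.0000])

|AB| ∈ [25, 50]
|BD| ∈ {38}
|CD| ∈ [25, 50]
|AD| ∈ [0, 88]
|BC| ∈ [0, 88]
|AC| ∈ [0, 138]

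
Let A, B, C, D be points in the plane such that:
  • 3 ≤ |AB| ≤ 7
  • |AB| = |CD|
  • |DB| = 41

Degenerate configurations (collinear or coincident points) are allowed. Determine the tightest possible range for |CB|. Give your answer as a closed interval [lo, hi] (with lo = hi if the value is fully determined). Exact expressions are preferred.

|AB| ∈ [3, 7]
|BD| ∈ {41}
|CD| ∈ [3, 7]
|AD| ∈ [34, 48]
|BC| ∈ [34, 48]
|AC| ∈ [27, 55]

|CB| ∈ [34, 48]  (≈ [34.0000, 48.0000])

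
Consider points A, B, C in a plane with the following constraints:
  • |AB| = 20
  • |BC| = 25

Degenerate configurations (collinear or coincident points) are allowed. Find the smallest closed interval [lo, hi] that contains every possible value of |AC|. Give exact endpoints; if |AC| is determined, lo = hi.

|AC| ∈ [5, 45]  (≈ [5.0000, 45.0000])

|AB| ∈ {20}
|BC| ∈ {25}
|AC| ∈ [5, 45]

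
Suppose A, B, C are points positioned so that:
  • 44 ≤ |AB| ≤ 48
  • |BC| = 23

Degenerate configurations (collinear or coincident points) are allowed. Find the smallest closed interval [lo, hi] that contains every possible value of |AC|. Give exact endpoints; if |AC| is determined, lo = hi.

|AC| ∈ [21, 71]  (≈ [21.0000, 71.0000])

|AB| ∈ [44, 48]
|BC| ∈ {23}
|AC| ∈ [21, 71]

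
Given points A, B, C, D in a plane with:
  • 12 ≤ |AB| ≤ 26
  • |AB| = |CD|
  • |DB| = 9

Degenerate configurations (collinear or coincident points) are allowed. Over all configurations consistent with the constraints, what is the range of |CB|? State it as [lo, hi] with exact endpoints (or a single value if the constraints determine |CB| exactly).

|AB| ∈ [12, 26]
|BD| ∈ {9}
|CD| ∈ [12, 26]
|AD| ∈ [3, 35]
|BC| ∈ [3, 35]
|AC| ∈ [0, 61]

|CB| ∈ [3, 35]  (≈ [3.0000, 35.0000])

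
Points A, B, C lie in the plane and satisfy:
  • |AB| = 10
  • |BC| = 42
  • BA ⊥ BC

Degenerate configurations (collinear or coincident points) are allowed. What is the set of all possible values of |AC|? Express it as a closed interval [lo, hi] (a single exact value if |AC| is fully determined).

|AB| ∈ {10}
|BC| ∈ {42}
|AC| ∈ {2·√(466)}

|AC| = 2·√(466)  (≈ 43.1741)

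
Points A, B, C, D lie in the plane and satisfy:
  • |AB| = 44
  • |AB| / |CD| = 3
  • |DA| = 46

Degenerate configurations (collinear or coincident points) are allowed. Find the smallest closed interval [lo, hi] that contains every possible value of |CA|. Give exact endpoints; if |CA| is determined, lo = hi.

|CA| ∈ [94/3, 182/3]  (≈ [31.3333, 60.6667])

|AB| ∈ {44}
|AD| ∈ {46}
|CD| ∈ {44/3}
|BD| ∈ [2, 90]
|AC| ∈ [94/3, 182/3]
|BC| ∈ [0, 314/3]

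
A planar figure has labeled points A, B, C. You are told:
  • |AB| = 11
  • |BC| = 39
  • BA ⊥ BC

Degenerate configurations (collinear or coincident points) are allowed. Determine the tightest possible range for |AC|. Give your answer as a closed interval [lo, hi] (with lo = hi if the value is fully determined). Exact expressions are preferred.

|AC| = √(1642)  (≈ 40.5216)

|AB| ∈ {11}
|BC| ∈ {39}
|AC| ∈ {√(1642)}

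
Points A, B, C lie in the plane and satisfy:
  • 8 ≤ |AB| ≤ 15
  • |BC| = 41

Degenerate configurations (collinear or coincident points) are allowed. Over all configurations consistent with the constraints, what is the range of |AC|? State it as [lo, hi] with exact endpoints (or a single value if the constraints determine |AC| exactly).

|AC| ∈ [26, 56]  (≈ [26.0000, 56.0000])

|AB| ∈ [8, 15]
|BC| ∈ {41}
|AC| ∈ [26, 56]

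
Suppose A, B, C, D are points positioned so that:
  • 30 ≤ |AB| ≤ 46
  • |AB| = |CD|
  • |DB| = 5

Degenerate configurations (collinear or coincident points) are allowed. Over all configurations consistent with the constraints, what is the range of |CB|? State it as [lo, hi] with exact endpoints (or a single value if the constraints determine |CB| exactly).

|AB| ∈ [30, 46]
|BD| ∈ {5}
|CD| ∈ [30, 46]
|AD| ∈ [25, 51]
|BC| ∈ [25, 51]
|AC| ∈ [0, 97]

|CB| ∈ [25, 51]  (≈ [25.0000, 51.0000])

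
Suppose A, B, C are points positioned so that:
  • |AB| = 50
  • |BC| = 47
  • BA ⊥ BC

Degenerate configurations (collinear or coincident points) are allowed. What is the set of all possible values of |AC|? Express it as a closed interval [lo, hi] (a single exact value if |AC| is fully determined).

|AC| = √(4709)  (≈ 68.6222)

|AB| ∈ {50}
|BC| ∈ {47}
|AC| ∈ {√(4709)}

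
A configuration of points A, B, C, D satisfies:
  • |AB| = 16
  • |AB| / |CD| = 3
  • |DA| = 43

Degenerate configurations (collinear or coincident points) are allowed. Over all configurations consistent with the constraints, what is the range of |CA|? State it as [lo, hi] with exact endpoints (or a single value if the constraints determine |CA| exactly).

|AB| ∈ {16}
|AD| ∈ {43}
|CD| ∈ {16/3}
|BD| ∈ [27, 59]
|AC| ∈ [113/3, 145/3]
|BC| ∈ [65/3, 193/3]

|CA| ∈ [113/3, 145/3]  (≈ [37.6667, 48.3333])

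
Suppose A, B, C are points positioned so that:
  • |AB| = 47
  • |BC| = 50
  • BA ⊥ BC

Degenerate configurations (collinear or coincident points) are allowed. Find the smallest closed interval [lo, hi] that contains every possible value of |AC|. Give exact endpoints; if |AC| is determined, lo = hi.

|AC| = √(4709)  (≈ 68.6222)

|AB| ∈ {47}
|BC| ∈ {50}
|AC| ∈ {√(4709)}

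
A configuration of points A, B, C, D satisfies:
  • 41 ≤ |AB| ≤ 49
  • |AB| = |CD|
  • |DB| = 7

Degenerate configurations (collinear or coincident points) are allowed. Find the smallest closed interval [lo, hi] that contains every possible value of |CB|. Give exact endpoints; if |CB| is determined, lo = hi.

|CB| ∈ [34, 56]  (≈ [34.0000, 56.0000])

|AB| ∈ [41, 49]
|BD| ∈ {7}
|CD| ∈ [41, 49]
|AD| ∈ [34, 56]
|BC| ∈ [34, 56]
|AC| ∈ [0, 105]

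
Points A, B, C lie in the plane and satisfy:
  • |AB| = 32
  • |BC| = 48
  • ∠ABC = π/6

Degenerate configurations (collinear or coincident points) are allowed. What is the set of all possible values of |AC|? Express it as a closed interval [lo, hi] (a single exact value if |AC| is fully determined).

|AB| ∈ {32}
|BC| ∈ {48}
|AC| ∈ {16·√(13 - 6·√(3))}

|AC| = 16·√(13 - 6·√(3))  (≈ 25.8374)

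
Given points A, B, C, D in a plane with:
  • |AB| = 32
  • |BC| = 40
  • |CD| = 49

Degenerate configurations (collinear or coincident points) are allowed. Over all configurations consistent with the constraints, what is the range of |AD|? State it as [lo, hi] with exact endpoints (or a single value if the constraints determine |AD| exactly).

|AB| ∈ {32}
|BC| ∈ {40}
|CD| ∈ {49}
|AC| ∈ [8, 72]
|BD| ∈ [9, 89]
|AD| ∈ [0, 121]

|AD| ∈ [0, 121]  (≈ [0.0000, 121.0000])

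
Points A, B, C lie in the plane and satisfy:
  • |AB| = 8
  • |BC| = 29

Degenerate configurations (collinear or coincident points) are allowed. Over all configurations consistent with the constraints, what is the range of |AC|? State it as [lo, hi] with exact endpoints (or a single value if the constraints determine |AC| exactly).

|AC| ∈ [21, 37]  (≈ [21.0000, 37.0000])

|AB| ∈ {8}
|BC| ∈ {29}
|AC| ∈ [21, 37]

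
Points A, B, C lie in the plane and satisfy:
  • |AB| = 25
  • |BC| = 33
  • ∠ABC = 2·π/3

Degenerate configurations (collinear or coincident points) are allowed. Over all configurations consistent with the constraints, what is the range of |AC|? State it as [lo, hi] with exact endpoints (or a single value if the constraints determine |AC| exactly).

|AC| = √(2539)  (≈ 50.3885)

|AB| ∈ {25}
|BC| ∈ {33}
|AC| ∈ {√(2539)}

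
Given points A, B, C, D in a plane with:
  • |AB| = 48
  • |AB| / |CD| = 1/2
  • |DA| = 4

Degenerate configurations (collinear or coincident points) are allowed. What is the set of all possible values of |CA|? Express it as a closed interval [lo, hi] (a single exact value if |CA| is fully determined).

|AB| ∈ {48}
|AD| ∈ {4}
|CD| ∈ {96}
|BD| ∈ [44, 52]
|AC| ∈ [92, 100]
|BC| ∈ [44, 148]

|CA| ∈ [92, 100]  (≈ [92.0000, 100.0000])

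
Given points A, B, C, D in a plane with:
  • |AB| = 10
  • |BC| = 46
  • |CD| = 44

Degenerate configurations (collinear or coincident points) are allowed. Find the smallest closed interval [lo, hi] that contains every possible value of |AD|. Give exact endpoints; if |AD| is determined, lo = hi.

|AD| ∈ [0, 100]  (≈ [0.0000, 100.0000])

|AB| ∈ {10}
|BC| ∈ {46}
|CD| ∈ {44}
|AC| ∈ [36, 56]
|BD| ∈ [2, 90]
|AD| ∈ [0, 100]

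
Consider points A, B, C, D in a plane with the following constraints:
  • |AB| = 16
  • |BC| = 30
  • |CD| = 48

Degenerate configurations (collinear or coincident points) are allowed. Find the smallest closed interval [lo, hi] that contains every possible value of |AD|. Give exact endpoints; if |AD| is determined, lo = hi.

|AB| ∈ {16}
|BC| ∈ {30}
|CD| ∈ {48}
|AC| ∈ [14, 46]
|BD| ∈ [18, 78]
|AD| ∈ [2, 94]

|AD| ∈ [2, 94]  (≈ [2.0000, 94.0000])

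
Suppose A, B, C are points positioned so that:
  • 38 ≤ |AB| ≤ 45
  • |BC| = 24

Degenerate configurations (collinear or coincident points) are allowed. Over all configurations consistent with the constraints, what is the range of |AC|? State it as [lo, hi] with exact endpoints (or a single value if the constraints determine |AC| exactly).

|AC| ∈ [14, 69]  (≈ [14.0000, 69.0000])

|AB| ∈ [38, 45]
|BC| ∈ {24}
|AC| ∈ [14, 69]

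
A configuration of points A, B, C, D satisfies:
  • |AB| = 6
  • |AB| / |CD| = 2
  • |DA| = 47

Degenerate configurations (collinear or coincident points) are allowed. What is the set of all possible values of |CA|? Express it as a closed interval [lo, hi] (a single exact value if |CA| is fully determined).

|AB| ∈ {6}
|AD| ∈ {47}
|CD| ∈ {3}
|BD| ∈ [41, 53]
|AC| ∈ [44, 50]
|BC| ∈ [38, 56]

|CA| ∈ [44, 50]  (≈ [44.0000, 50.0000])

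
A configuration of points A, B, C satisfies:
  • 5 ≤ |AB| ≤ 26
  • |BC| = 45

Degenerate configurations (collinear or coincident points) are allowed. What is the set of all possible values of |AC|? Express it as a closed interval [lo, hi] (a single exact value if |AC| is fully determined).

|AB| ∈ [5, 26]
|BC| ∈ {45}
|AC| ∈ [19, 71]

|AC| ∈ [19, 71]  (≈ [19.0000, 71.0000])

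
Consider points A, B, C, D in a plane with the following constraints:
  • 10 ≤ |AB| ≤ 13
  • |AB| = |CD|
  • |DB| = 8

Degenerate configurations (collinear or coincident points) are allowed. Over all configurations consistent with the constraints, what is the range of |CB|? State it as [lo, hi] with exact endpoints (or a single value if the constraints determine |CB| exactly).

|AB| ∈ [10, 13]
|BD| ∈ {8}
|CD| ∈ [10, 13]
|AD| ∈ [2, 21]
|BC| ∈ [2, 21]
|AC| ∈ [0, 34]

|CB| ∈ [2, 21]  (≈ [2.0000, 21.0000])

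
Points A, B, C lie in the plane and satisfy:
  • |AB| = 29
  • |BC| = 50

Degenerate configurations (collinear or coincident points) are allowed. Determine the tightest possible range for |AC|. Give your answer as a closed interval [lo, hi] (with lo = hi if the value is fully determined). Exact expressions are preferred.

|AC| ∈ [21, 79]  (≈ [21.0000, 79.0000])

|AB| ∈ {29}
|BC| ∈ {50}
|AC| ∈ [21, 79]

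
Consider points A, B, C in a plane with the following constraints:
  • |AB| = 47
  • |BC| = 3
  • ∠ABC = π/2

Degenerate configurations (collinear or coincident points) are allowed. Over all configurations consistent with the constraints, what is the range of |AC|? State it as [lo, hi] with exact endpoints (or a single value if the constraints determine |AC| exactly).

|AB| ∈ {47}
|BC| ∈ {3}
|AC| ∈ {√(2218)}

|AC| = √(2218)  (≈ 47.0956)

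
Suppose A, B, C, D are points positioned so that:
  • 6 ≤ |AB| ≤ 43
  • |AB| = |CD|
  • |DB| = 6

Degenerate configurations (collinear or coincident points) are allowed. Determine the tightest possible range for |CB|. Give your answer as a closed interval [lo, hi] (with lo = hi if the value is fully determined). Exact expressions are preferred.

|AB| ∈ [6, 43]
|BD| ∈ {6}
|CD| ∈ [6, 43]
|AD| ∈ [0, 49]
|BC| ∈ [0, 49]
|AC| ∈ [0, 92]

|CB| ∈ [0, 49]  (≈ [0.0000, 49.0000])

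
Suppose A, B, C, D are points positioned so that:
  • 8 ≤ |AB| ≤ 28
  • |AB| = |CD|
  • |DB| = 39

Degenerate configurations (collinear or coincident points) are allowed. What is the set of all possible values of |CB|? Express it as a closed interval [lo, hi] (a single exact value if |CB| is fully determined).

|CB| ∈ [11, 67]  (≈ [11.0000, 67.0000])

|AB| ∈ [8, 28]
|BD| ∈ {39}
|CD| ∈ [8, 28]
|AD| ∈ [11, 67]
|BC| ∈ [11, 67]
|AC| ∈ [0, 95]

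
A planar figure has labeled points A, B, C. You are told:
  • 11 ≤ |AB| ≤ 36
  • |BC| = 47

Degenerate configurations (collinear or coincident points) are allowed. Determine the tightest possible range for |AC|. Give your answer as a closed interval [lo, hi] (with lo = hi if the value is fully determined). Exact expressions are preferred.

|AC| ∈ [11, 83]  (≈ [11.0000, 83.0000])

|AB| ∈ [11, 36]
|BC| ∈ {47}
|AC| ∈ [11, 83]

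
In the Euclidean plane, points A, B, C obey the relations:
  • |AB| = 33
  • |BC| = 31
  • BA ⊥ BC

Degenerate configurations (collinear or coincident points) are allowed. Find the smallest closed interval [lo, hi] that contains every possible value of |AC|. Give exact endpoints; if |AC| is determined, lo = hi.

|AC| = 5·√(82)  (≈ 45.2769)

|AB| ∈ {33}
|BC| ∈ {31}
|AC| ∈ {5·√(82)}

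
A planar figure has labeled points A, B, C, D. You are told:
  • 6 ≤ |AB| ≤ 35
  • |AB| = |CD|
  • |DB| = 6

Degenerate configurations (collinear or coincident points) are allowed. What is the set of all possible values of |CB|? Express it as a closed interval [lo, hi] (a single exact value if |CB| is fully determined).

|CB| ∈ [0, 41]  (≈ [0.0000, 41.0000])

|AB| ∈ [6, 35]
|BD| ∈ {6}
|CD| ∈ [6, 35]
|AD| ∈ [0, 41]
|BC| ∈ [0, 41]
|AC| ∈ [0, 76]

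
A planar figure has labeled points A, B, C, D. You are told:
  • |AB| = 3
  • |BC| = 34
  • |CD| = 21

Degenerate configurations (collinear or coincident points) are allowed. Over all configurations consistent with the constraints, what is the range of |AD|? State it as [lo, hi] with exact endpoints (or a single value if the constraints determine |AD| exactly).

|AB| ∈ {3}
|BC| ∈ {34}
|CD| ∈ {21}
|AC| ∈ [31, 37]
|BD| ∈ [13, 55]
|AD| ∈ [10, 58]

|AD| ∈ [10, 58]  (≈ [10.0000, 58.0000])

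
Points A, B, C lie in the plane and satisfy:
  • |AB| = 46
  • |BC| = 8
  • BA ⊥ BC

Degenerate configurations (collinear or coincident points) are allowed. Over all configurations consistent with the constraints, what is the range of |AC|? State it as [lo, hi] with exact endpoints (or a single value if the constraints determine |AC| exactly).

|AC| = 2·√(545)  (≈ 46.6905)

|AB| ∈ {46}
|BC| ∈ {8}
|AC| ∈ {2·√(545)}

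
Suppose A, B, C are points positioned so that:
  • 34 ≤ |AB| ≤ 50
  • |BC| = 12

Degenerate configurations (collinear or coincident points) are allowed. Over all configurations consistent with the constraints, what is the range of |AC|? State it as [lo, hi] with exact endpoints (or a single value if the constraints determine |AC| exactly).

|AC| ∈ [22, 62]  (≈ [22.0000, 62.0000])

|AB| ∈ [34, 50]
|BC| ∈ {12}
|AC| ∈ [22, 62]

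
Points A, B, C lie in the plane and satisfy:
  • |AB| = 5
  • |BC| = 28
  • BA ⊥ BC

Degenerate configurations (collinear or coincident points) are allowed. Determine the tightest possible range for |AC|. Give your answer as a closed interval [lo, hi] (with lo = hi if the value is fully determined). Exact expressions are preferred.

|AB| ∈ {5}
|BC| ∈ {28}
|AC| ∈ {√(809)}

|AC| = √(809)  (≈ 28.4429)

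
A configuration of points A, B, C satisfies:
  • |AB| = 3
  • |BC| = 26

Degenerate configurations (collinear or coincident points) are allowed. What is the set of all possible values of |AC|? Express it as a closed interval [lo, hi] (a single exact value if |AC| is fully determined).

|AB| ∈ {3}
|BC| ∈ {26}
|AC| ∈ [23, 29]

|AC| ∈ [23, 29]  (≈ [23.0000, 29.0000])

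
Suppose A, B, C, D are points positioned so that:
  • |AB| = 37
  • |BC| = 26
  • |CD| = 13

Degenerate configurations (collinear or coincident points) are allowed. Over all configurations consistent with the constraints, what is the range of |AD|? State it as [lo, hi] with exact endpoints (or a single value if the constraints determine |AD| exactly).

|AD| ∈ [0, 76]  (≈ [0.0000, 76.0000])

|AB| ∈ {37}
|BC| ∈ {26}
|CD| ∈ {13}
|AC| ∈ [11, 63]
|BD| ∈ [13, 39]
|AD| ∈ [0, 76]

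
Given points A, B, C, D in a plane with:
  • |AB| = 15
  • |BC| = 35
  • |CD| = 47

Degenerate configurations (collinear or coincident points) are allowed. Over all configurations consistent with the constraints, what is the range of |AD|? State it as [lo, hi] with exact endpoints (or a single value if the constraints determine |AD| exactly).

|AD| ∈ [0, 97]  (≈ [0.0000, 97.0000])

|AB| ∈ {15}
|BC| ∈ {35}
|CD| ∈ {47}
|AC| ∈ [20, 50]
|BD| ∈ [12, 82]
|AD| ∈ [0, 97]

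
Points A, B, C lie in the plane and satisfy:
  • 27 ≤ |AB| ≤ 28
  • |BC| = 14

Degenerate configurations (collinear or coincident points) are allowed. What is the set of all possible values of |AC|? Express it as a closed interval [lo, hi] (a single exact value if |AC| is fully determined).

|AC| ∈ [13, 42]  (≈ [13.0000, 42.0000])

|AB| ∈ [27, 28]
|BC| ∈ {14}
|AC| ∈ [13, 42]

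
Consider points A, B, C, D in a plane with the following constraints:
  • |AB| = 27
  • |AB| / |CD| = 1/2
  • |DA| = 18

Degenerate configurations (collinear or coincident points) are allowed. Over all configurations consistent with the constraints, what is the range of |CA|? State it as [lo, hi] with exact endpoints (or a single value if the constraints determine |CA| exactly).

|AB| ∈ {27}
|AD| ∈ {18}
|CD| ∈ {54}
|BD| ∈ [9, 45]
|AC| ∈ [36, 72]
|BC| ∈ [9, 99]

|CA| ∈ [36, 72]  (≈ [36.0000, 72.0000])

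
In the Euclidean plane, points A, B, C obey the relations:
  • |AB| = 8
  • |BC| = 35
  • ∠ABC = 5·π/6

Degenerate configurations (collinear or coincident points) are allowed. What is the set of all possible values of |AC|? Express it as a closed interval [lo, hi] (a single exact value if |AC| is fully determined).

|AB| ∈ {8}
|BC| ∈ {35}
|AC| ∈ {√(280·√(3) + 1289)}

|AC| = √(280·√(3) + 1289)  (≈ 42.1186)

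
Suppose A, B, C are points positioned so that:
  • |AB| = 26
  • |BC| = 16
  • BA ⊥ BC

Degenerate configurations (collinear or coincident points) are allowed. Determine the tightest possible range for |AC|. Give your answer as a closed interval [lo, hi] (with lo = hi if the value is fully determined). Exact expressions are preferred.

|AB| ∈ {26}
|BC| ∈ {16}
|AC| ∈ {2·√(233)}

|AC| = 2·√(233)  (≈ 30.5287)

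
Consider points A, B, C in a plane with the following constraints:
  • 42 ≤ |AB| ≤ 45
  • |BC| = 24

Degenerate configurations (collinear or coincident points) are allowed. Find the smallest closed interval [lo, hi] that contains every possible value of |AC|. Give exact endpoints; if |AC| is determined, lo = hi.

|AC| ∈ [18, 69]  (≈ [18.0000, 69.0000])

|AB| ∈ [42, 45]
|BC| ∈ {24}
|AC| ∈ [18, 69]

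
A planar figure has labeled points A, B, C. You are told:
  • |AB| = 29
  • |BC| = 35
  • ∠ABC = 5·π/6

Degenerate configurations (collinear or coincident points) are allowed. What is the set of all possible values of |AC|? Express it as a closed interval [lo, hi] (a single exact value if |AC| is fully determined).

|AB| ∈ {29}
|BC| ∈ {35}
|AC| ∈ {√(1015·√(3) + 2066)}

|AC| = √(1015·√(3) + 2066)  (≈ 61.8388)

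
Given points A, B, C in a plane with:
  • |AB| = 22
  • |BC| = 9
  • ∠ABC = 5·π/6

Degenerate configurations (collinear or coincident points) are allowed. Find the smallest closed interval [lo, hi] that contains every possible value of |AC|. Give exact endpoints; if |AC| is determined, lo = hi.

|AC| = √(198·√(3) + 565)  (≈ 30.1321)

|AB| ∈ {22}
|BC| ∈ {9}
|AC| ∈ {√(198·√(3) + 565)}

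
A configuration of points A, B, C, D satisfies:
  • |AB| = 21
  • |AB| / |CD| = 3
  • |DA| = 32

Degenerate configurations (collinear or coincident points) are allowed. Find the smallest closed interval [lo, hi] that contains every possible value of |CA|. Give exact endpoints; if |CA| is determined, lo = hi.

|AB| ∈ {21}
|AD| ∈ {32}
|CD| ∈ {7}
|BD| ∈ [11, 53]
|AC| ∈ [25, 39]
|BC| ∈ [4, 60]

|CA| ∈ [25, 39]  (≈ [25.0000, 39.0000])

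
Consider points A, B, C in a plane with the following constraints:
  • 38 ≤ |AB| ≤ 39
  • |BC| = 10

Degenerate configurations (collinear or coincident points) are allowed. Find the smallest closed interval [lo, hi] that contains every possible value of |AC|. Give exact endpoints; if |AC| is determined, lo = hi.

|AB| ∈ [38, 39]
|BC| ∈ {10}
|AC| ∈ [28, 49]

|AC| ∈ [28, 49]  (≈ [28.0000, 49.0000])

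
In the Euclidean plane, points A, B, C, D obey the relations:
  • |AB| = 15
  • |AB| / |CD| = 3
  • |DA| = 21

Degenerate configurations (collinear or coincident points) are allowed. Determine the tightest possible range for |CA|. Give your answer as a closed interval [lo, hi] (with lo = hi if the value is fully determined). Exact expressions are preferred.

|CA| ∈ [16, 26]  (≈ [16.0000, 26.0000])

|AB| ∈ {15}
|AD| ∈ {21}
|CD| ∈ {5}
|BD| ∈ [6, 36]
|AC| ∈ [16, 26]
|BC| ∈ [1, 41]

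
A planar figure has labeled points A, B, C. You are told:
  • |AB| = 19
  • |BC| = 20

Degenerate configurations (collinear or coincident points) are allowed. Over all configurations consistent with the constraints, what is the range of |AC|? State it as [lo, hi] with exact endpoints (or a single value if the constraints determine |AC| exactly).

|AB| ∈ {19}
|BC| ∈ {20}
|AC| ∈ [1, 39]

|AC| ∈ [1, 39]  (≈ [1.0000, 39.0000])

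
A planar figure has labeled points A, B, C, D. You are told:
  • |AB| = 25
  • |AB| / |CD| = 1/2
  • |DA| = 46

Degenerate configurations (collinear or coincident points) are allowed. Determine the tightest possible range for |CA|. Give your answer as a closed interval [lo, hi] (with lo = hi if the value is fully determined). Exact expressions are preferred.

|CA| ∈ [4, 96]  (≈ [4.0000, 96.0000])

|AB| ∈ {25}
|AD| ∈ {46}
|CD| ∈ {50}
|BD| ∈ [21, 71]
|AC| ∈ [4, 96]
|BC| ∈ [0, 121]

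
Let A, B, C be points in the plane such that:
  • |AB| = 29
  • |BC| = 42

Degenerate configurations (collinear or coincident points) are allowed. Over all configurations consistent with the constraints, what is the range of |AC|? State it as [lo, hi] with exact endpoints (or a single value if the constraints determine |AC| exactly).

|AC| ∈ [13, 71]  (≈ [13.0000, 71.0000])

|AB| ∈ {29}
|BC| ∈ {42}
|AC| ∈ [13, 71]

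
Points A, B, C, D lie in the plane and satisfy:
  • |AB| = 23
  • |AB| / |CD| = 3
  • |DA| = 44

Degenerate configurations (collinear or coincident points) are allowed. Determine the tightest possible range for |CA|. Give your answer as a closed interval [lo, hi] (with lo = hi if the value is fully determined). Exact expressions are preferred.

|AB| ∈ {23}
|AD| ∈ {44}
|CD| ∈ {23/3}
|BD| ∈ [21, 67]
|AC| ∈ [109/3, 155/3]
|BC| ∈ [40/3, 224/3]

|CA| ∈ [109/3, 155/3]  (≈ [36.3333, 51.6667])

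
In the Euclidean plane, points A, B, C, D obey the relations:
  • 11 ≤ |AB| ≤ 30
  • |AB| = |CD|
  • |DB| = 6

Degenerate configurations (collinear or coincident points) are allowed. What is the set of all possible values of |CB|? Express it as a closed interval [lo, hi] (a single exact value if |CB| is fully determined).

|CB| ∈ [5, 36]  (≈ [5.0000, 36.0000])

|AB| ∈ [11, 30]
|BD| ∈ {6}
|CD| ∈ [11, 30]
|AD| ∈ [5, 36]
|BC| ∈ [5, 36]
|AC| ∈ [0, 66]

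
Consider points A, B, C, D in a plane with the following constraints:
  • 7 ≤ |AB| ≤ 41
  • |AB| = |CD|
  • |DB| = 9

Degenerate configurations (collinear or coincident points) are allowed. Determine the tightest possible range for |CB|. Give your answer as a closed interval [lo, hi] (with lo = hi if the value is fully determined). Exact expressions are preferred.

|CB| ∈ [0, 50]  (≈ [0.0000, 50.0000])

|AB| ∈ [7, 41]
|BD| ∈ {9}
|CD| ∈ [7, 41]
|AD| ∈ [0, 50]
|BC| ∈ [0, 50]
|AC| ∈ [0, 91]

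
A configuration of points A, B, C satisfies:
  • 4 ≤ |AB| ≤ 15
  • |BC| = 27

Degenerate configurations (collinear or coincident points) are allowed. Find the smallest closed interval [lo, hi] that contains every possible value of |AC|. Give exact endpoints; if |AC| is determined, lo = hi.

|AB| ∈ [4, 15]
|BC| ∈ {27}
|AC| ∈ [12, 42]

|AC| ∈ [12, 42]  (≈ [12.0000, 42.0000])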